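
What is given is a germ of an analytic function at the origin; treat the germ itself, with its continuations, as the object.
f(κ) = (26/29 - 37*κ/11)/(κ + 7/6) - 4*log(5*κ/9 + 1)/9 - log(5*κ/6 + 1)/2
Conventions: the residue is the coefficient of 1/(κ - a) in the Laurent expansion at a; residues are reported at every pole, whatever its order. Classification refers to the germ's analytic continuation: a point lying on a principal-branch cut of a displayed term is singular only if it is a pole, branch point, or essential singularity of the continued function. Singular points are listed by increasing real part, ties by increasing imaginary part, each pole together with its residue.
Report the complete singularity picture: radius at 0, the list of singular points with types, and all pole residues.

Radius of convergence at 0: 7/6.
At -9/5: a logarithmic branch point.
At -6/5: a logarithmic branch point.
At -7/6: a pole of order 1; residue 9227/1914.

Denominator factor (κ + 7/6): pole of order 1 at -7/6, modulus 7/6.
Branch term (-4/9)*log(1 - κ/(-9/5)): its argument vanishes at κ = -9/5, a logarithmic branch point, modulus 9/5.
Branch term (-1/2)*log(1 - κ/(-6/5)): its argument vanishes at κ = -6/5, a logarithmic branch point, modulus 6/5.
The radius of convergence is the smallest modulus among the singular points: 7/6.
The branch terms are analytic at -7/6 and contribute nothing to the residue; only the rational part matters.
At the order-1 pole -7/6 set g(κ) = (κ - (-7/6))*(rational part) = 26/29 - 37*κ/11.
Simple pole: residue = g(a) at a = -7/6, which is 9227/1914.
List the singular points by increasing real part (a conjugate pair: the negative imaginary part first).


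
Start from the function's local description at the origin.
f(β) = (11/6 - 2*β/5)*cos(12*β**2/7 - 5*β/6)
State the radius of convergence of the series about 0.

The radius of convergence is infinite.

The factor cos(12*β**2/7 - 5*β/6) is entire and contributes no finite singular point.
The polynomial part has no poles.
No finite singular points: the Taylor series at 0 converges everywhere.


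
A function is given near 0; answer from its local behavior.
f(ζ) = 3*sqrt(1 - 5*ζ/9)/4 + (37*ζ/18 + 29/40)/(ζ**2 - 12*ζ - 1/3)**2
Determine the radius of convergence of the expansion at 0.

The radius of convergence is -6 + (1/3)*sqrt(327).

Denominator factor (ζ**2 - 12*ζ - 1/3)^2: discriminant 436/3, real irrational roots 6 + (1/3)*sqrt(327) and 6 - (1/3)*sqrt(327); poles of order 2, moduli 6 + (1/3)*sqrt(327) and -6 + (1/3)*sqrt(327).
Branch term (3/4)*sqrt(1 - ζ/(9/5)): its argument vanishes at ζ = 9/5, a square-root branch point, modulus 9/5.
The radius of convergence is the smallest modulus among the singular points: -6 + (1/3)*sqrt(327).


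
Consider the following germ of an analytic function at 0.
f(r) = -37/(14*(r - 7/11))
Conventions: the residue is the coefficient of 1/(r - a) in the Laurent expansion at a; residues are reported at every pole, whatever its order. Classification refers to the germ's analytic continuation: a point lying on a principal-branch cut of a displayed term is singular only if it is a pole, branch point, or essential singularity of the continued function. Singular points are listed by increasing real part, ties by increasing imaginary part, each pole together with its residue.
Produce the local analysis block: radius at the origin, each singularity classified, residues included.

Denominator factor (r - 7/11): pole of order 1 at 7/11, modulus 7/11.
The radius of convergence is the smallest modulus among the singular points: 7/11.
At the order-1 pole 7/11 set g(r) = (r - (7/11))*f(r) = -37/14.
Simple pole: residue = g(a) at a = 7/11, which is -37/14.

Radius of convergence at 0: 7/11.
At 7/11: a pole of order 1; residue -37/14.


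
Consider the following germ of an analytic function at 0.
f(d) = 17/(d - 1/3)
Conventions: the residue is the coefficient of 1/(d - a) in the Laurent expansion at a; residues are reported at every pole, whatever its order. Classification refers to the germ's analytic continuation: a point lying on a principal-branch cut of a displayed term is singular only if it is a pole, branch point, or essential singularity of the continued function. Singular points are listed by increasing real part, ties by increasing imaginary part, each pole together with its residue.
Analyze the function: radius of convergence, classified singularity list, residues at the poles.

Radius of convergence at 0: 1/3.
At 1/3: a pole of order 1; residue 17.

Denominator factor (d - 1/3): pole of order 1 at 1/3, modulus 1/3.
The radius of convergence is the smallest modulus among the singular points: 1/3.
At the order-1 pole 1/3 set g(d) = (d - (1/3))*f(d) = 17.
Simple pole: residue = g(a) at a = 1/3, which is 17.


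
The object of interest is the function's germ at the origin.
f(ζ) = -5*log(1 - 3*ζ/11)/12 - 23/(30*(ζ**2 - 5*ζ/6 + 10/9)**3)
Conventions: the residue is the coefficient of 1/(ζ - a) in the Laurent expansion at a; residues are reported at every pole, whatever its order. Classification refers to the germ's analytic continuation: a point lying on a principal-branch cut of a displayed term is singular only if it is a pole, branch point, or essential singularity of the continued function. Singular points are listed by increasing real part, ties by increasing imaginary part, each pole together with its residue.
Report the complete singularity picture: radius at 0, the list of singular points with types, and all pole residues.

Radius of convergence at 0: (1/3)*sqrt(10).
At (5/12) - ((1/4)*sqrt(15))*i: a pole of order 3; residue -((736/16875)*sqrt(15))*i.
At (5/12) + ((1/4)*sqrt(15))*i: a pole of order 3; residue ((736/16875)*sqrt(15))*i.
At 11/3: a logarithmic branch point.

Denominator factor (ζ**2 - 5*ζ/6 + 10/9)^3: discriminant -15/4, complex-conjugate roots (5/12) + ((1/4)*sqrt(15))*i and (5/12) - ((1/4)*sqrt(15))*i; poles of order 3, moduli (1/3)*sqrt(10) and (1/3)*sqrt(10).
Branch term (-5/12)*log(1 - ζ/(11/3)): its argument vanishes at ζ = 11/3, a logarithmic branch point, modulus 11/3.
The radius of convergence is the smallest modulus among the singular points: (1/3)*sqrt(10).
The branch term is analytic at (5/12) - ((1/4)*sqrt(15))*i and contributes nothing to the residue; only the rational part matters.
The factor ζ**2 - 5*ζ/6 + 10/9 splits as (ζ - a)(ζ - a') with a = (5/12) - ((1/4)*sqrt(15))*i, a' = (5/12) + ((1/4)*sqrt(15))*i. At the order-3 pole a set g(ζ) = (ζ - a)^3*(rational part) = [-23/30] / (ζ - a')^3.
Order-3 pole: residue = g''(a)/2; g''((5/12) - ((1/4)*sqrt(15))*i) = -((1472/16875)*sqrt(15))*i, so the residue is -((736/16875)*sqrt(15))*i.
The branch term is analytic at (5/12) + ((1/4)*sqrt(15))*i and contributes nothing to the residue; only the rational part matters.
The factor ζ**2 - 5*ζ/6 + 10/9 splits as (ζ - a)(ζ - a') with a = (5/12) + ((1/4)*sqrt(15))*i, a' = (5/12) - ((1/4)*sqrt(15))*i. At the order-3 pole a set g(ζ) = (ζ - a)^3*(rational part) = [-23/30] / (ζ - a')^3.
Order-3 pole: residue = g''(a)/2; g''((5/12) + ((1/4)*sqrt(15))*i) = ((1472/16875)*sqrt(15))*i, so the residue is ((736/16875)*sqrt(15))*i.
List the singular points by increasing real part (a conjugate pair: the negative imaginary part first).


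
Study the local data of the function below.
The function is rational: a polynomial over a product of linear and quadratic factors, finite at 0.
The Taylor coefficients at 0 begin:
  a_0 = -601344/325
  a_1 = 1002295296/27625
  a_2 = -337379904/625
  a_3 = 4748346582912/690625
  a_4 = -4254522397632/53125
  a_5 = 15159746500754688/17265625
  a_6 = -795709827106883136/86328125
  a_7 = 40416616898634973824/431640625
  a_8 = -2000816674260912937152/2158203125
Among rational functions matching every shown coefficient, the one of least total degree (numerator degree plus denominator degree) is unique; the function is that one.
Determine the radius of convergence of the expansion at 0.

No rational of total degree below 7 reproduces all 9 coefficients; solving the [2/5] Pade equations on them gives f(τ) = (-5*τ**2/8 - 15*τ/17 - 29/26)/((τ - 5/9)**2*(τ + 1/8)**3), whose expansion matches every shown term.
Denominator factor (τ - 5/9)^2: pole of order 2 at 5/9, modulus 5/9.
Denominator factor (τ + 1/8)^3: pole of order 3 at -1/8, modulus 1/8.
The radius of convergence is the smallest modulus among the singular points: 1/8.

The radius of convergence is 1/8.


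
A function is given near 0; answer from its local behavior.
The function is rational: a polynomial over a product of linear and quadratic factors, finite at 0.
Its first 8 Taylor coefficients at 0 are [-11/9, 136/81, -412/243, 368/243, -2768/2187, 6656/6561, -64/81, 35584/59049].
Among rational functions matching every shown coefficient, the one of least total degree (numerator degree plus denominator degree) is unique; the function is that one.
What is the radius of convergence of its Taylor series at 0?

No rational of total degree below 3 reproduces all 8 coefficients; solving the [1/2] Pade equations on them gives f(α) = (α/9 - 11/4)/(α + 3/2)**2, whose expansion matches every shown term.
Denominator factor (α + 3/2)^2: pole of order 2 at -3/2, modulus 3/2.
The radius of convergence is the smallest modulus among the singular points: 3/2.

The radius of convergence is 3/2.


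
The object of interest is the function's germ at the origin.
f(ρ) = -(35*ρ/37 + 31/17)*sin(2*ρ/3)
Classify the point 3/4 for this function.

There is no denominator, hence no pole anywhere.
The factor -sin(2*ρ/3) is entire.
So the germ continues analytically to 3/4.

The point is a regular point.


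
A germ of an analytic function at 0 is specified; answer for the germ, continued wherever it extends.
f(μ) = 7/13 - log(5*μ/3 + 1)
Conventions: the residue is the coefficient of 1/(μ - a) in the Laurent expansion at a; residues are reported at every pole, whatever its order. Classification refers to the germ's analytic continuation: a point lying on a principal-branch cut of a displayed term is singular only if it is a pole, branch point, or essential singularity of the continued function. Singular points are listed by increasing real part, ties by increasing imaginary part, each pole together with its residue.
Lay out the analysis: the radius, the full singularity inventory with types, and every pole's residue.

Branch term (-1)*log(1 - μ/(-3/5)): its argument vanishes at μ = -3/5, a logarithmic branch point, modulus 3/5.
The radius of convergence is the smallest modulus among the singular points: 3/5.

Radius of convergence at 0: 3/5.
At -3/5: a logarithmic branch point.


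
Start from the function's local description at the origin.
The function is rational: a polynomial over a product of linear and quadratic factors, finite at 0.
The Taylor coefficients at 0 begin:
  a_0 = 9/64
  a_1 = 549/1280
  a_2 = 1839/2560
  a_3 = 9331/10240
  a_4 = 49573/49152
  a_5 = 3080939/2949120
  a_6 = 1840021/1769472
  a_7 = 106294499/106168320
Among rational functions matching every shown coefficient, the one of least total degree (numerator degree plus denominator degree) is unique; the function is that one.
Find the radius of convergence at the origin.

The radius of convergence is 4/3.

No rational of total degree below 6 reproduces all 8 coefficients; solving the [1/5] Pade equations on them gives f(n) = (-7*n/15 - 1)/((n - 4/3)**3*(n**2 - n + 3)), whose expansion matches every shown term.
Denominator factor (n**2 - n + 3): discriminant -11, complex-conjugate roots (1/2) + ((1/2)*sqrt(11))*i and (1/2) - ((1/2)*sqrt(11))*i; poles of order 1, moduli sqrt(3) and sqrt(3).
Denominator factor (n - 4/3)^3: pole of order 3 at 4/3, modulus 4/3.
The radius of convergence is the smallest modulus among the singular points: 4/3.


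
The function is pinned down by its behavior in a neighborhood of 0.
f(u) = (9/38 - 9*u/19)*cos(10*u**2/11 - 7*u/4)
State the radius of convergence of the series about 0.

The radius of convergence is infinite.

The factor cos(10*u**2/11 - 7*u/4) is entire and contributes no finite singular point.
The polynomial part has no poles.
No finite singular points: the Taylor series at 0 converges everywhere.


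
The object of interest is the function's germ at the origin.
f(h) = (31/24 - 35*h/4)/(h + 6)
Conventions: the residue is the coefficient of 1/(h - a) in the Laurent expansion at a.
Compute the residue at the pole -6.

The residue is 1291/24.

At the order-1 pole -6 set g(h) = (h - (-6))*f(h) = 31/24 - 35*h/4.
Simple pole: residue = g(a) at a = -6, which is 1291/24.


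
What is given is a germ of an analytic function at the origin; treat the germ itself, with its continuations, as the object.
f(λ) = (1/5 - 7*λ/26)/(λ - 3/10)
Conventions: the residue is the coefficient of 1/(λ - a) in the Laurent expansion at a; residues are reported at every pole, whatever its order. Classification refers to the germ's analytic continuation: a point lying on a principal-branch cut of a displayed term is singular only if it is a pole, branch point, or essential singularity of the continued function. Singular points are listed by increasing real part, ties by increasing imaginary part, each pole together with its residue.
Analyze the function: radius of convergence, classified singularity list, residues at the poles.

Radius of convergence at 0: 3/10.
At 3/10: a pole of order 1; residue 31/260.

Denominator factor (λ - 3/10): pole of order 1 at 3/10, modulus 3/10.
The radius of convergence is the smallest modulus among the singular points: 3/10.
At the order-1 pole 3/10 set g(λ) = (λ - (3/10))*f(λ) = 1/5 - 7*λ/26.
Simple pole: residue = g(a) at a = 3/10, which is 31/260.


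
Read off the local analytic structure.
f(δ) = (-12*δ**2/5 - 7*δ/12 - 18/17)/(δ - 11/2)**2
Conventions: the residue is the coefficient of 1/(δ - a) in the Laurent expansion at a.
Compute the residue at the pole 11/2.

At the order-2 pole 11/2 set g(δ) = (δ - (11/2))^2*f(δ) = -12*δ**2/5 - 7*δ/12 - 18/17.
Order-2 pole: residue = g'(a); g'(11/2) = -1619/60, so the residue is -1619/60.

The residue is -1619/60.


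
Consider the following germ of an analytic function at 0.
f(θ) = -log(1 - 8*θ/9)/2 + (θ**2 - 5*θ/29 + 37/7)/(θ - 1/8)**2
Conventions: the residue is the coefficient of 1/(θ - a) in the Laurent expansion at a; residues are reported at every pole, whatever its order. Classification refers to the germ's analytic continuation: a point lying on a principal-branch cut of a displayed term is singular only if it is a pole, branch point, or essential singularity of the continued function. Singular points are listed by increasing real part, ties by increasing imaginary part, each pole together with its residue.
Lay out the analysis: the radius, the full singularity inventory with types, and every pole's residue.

Radius of convergence at 0: 1/8.
At 1/8: a pole of order 2; residue 9/116.
At 9/8: a logarithmic branch point.

Denominator factor (θ - 1/8)^2: pole of order 2 at 1/8, modulus 1/8.
Branch term (-1/2)*log(1 - θ/(9/8)): its argument vanishes at θ = 9/8, a logarithmic branch point, modulus 9/8.
The radius of convergence is the smallest modulus among the singular points: 1/8.
The branch term is analytic at 1/8 and contributes nothing to the residue; only the rational part matters.
At the order-2 pole 1/8 set g(θ) = (θ - (1/8))^2*(rational part) = θ**2 - 5*θ/29 + 37/7.
Order-2 pole: residue = g'(a); g'(1/8) = 9/116, so the residue is 9/116.
List the singular points by increasing real part (a conjugate pair: the negative imaginary part first).


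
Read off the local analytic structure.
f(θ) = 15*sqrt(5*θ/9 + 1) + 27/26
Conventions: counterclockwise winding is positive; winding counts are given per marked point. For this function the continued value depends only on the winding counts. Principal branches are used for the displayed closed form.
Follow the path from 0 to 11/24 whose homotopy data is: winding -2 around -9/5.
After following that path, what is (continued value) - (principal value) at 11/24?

The rational part is single-valued and drops out of the difference; each branch term changes only by its own monodromy.
(15)*sqrt(1 - θ/(-9/5)): winding -2 is even, the square root returns to the same sheet, contribution 0.
Summing the contributions at θ = 11/24 gives 0.

Continued minus principal equals 0.


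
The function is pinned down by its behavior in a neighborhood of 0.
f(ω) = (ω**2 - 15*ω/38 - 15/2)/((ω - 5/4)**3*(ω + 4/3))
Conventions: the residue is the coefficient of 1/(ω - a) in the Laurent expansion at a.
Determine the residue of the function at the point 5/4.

At the order-3 pole 5/4 set g(ω) = (ω - (5/4))^3*f(ω) = (ω**2 - 15*ω/38 - 15/2)/(ω + 4/3).
Order-3 pole: residue = g''(a)/2; g''(5/4) = -341184/566029, so the residue is -170592/566029.

The residue is -170592/566029.


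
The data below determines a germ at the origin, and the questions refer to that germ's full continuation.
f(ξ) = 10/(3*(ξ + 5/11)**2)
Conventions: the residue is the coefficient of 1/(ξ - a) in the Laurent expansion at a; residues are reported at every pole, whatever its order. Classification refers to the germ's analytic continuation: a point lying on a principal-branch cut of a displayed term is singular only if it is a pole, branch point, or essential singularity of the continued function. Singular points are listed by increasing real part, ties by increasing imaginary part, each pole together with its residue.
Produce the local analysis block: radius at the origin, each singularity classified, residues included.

Radius of convergence at 0: 5/11.
At -5/11: a pole of order 2; residue 0.

Denominator factor (ξ + 5/11)^2: pole of order 2 at -5/11, modulus 5/11.
The radius of convergence is the smallest modulus among the singular points: 5/11.
At the order-2 pole -5/11 set g(ξ) = (ξ - (-5/11))^2*f(ξ) = 10/3.
Order-2 pole: residue = g'(a); g'(-5/11) = 0, so the residue is 0.


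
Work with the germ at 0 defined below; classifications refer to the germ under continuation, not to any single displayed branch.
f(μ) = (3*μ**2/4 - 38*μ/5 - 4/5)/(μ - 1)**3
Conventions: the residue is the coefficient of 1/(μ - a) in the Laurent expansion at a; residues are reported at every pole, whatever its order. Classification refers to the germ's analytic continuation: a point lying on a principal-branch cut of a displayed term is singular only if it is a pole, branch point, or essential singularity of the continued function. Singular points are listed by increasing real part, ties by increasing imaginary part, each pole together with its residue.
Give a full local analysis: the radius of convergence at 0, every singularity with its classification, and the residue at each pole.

Denominator factor (μ - 1)^3: pole of order 3 at 1, modulus 1.
The radius of convergence is the smallest modulus among the singular points: 1.
At the order-3 pole 1 set g(μ) = (μ - (1))^3*f(μ) = 3*μ**2/4 - 38*μ/5 - 4/5.
Order-3 pole: residue = g''(a)/2; g''(1) = 3/2, so the residue is 3/4.

Radius of convergence at 0: 1.
At 1: a pole of order 3; residue 3/4.


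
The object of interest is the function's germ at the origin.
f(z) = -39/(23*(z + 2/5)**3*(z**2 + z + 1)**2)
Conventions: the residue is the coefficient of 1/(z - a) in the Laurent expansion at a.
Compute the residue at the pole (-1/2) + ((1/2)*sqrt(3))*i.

The residue is (-21328125/5994766) + ((16986125/17984298)*sqrt(3))*i.

The factor z**2 + z + 1 splits as (z - a)(z - a') with a = (-1/2) + ((1/2)*sqrt(3))*i, a' = (-1/2) - ((1/2)*sqrt(3))*i. At the order-2 pole a set g(z) = (z - a)^2*f(z) = [-39/(23*(z + 2/5)**3)] / (z - a')^2.
Order-2 pole: residue = g'(a); g'((-1/2) + ((1/2)*sqrt(3))*i) = (-21328125/5994766) + ((16986125/17984298)*sqrt(3))*i, so the residue is (-21328125/5994766) + ((16986125/17984298)*sqrt(3))*i.


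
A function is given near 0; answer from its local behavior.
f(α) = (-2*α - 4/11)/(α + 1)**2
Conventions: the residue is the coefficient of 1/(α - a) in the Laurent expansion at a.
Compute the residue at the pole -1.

The residue is -2.

At the order-2 pole -1 set g(α) = (α - (-1))^2*f(α) = -2*α - 4/11.
Order-2 pole: residue = g'(a); g'(-1) = -2, so the residue is -2.


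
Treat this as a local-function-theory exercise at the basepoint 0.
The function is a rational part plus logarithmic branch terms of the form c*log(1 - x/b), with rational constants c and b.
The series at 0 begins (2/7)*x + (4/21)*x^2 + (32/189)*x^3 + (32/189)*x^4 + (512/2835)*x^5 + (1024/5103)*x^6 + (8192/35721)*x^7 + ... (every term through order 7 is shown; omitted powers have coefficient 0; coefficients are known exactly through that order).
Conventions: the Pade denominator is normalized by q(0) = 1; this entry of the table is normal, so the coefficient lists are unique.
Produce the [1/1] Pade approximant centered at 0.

The Pade approximant has numerator coefficients [0, 2/7]; denominator coefficients [1, -2/3].

Taylor coefficients needed (read off): a_0 = 0, a_1 = 2/7, a_2 = 4/21.
Write the denominator as Q(x) = 1 + q1*x. Requiring Q*f - P = O(x^3) with deg P <= 1 kills the coefficients of x^2..x^2 in Q*f:
  x^2: a_2 + q1*a_1 = 0, i.e. 4/21 + (2/7)*q1 = 0.
Solving this linear system: q1 = -2/3.
The numerator is Q*f truncated at degree 1: P0 = a_0 = 0; P1 = a_1 + q1*a_0 = 2/7.


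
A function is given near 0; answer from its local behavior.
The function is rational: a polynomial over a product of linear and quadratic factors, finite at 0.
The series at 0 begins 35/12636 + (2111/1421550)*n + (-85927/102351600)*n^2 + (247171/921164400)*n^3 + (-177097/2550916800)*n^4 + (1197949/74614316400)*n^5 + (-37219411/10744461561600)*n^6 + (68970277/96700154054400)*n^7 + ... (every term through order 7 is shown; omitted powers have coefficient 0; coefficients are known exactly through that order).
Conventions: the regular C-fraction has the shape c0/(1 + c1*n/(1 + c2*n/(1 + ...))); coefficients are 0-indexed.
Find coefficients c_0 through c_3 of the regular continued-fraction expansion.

The regular C-fraction coefficients are [35/12636, -4222/7875, 48829087/44331000, -104002677625/824625621256].

Taylor coefficients (read off): a_0 = 35/12636, a_1 = 2111/1421550, a_2 = -85927/102351600, a_3 = 247171/921164400.
c0 = a_0 = 35/12636. Peel one level at a time: if S = 1 + c*n/S' with S'(0) = 1, then c is the n-coefficient of S and S' = c*n/(S - 1).
S_1 = c0/f = 1 + (-4222/7875)*n + (48829087/82687500)*n^2 + ...; c1 = -4222/7875.
S_2 = c1*n/(S_1 - 1) = 1 + (48829087/44331000)*n + (118860203/855613632)*n^2 + ...; c2 = 48829087/44331000.
S_3 = c2*n/(S_2 - 1) = 1 + (-104002677625/824625621256)*n + ...; c3 = -104002677625/824625621256.


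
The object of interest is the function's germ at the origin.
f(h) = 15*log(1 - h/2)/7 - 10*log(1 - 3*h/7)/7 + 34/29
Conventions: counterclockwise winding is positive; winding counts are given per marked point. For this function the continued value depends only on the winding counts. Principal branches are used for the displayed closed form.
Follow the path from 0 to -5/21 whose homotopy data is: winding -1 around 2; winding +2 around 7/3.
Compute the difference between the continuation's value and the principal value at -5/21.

The rational part is single-valued and drops out of the difference; each branch term changes only by its own monodromy.
(-10/7)*log(1 - h/(7/3)): each positive loop around 7/3 adds 2*pi*i to the log, so winding +2 contributes (-10/7)*(2)*2*pi*i = -(40/7)*pi*i.
(15/7)*log(1 - h/(2)): each positive loop around 2 adds 2*pi*i to the log, so winding -1 contributes (15/7)*(-1)*2*pi*i = -(30/7)*pi*i.
Summing the contributions at h = -5/21 gives -(10)*pi*i.

Continued minus principal equals -(10)*pi*i.


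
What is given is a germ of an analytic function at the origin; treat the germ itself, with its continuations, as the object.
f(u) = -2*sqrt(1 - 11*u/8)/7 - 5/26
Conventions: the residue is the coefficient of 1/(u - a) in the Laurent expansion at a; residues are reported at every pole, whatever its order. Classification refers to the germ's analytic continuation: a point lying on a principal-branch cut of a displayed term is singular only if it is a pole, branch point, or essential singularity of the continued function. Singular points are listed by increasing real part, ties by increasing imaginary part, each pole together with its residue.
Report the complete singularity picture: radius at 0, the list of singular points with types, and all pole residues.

Branch term (-2/7)*sqrt(1 - u/(8/11)): its argument vanishes at u = 8/11, a square-root branch point, modulus 8/11.
The radius of convergence is the smallest modulus among the singular points: 8/11.

Radius of convergence at 0: 8/11.
At 8/11: an algebraic (square-root) branch point.


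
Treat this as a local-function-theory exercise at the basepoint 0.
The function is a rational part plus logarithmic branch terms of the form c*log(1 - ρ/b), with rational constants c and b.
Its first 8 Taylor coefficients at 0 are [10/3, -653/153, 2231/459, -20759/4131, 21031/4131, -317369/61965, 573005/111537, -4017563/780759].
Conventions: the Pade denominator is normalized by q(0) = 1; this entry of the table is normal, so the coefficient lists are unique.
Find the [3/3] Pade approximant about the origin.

The Pade approximant has numerator coefficients [10/3, 76444313/79227837, 3126350/13981383, 1369962214/10695757995]; denominator coefficients [1, 812915/517829, 4807568/7767435, 3449998/69906915].

Taylor coefficients needed (read off): a_0 = 10/3, a_1 = -653/153, a_2 = 2231/459, a_3 = -20759/4131, a_4 = 21031/4131, a_5 = -317369/61965, a_6 = 573005/111537.
Write the denominator as Q(ρ) = 1 + q1*ρ + q2*ρ^2 + q3*ρ^3. Requiring Q*f - P = O(ρ^7) with deg P <= 3 kills the coefficients of ρ^4..ρ^6 in Q*f:
  ρ^4: a_4 + q1*a_3 + q2*a_2 + q3*a_1 = 0, i.e. 21031/4131 + (-20759/4131)*q1 + (2231/459)*q2 + (-653/153)*q3 = 0.
  ρ^5: a_5 + q1*a_4 + q2*a_3 + q3*a_2 = 0, i.e. -317369/61965 + (21031/4131)*q1 + (-20759/4131)*q2 + (2231/459)*q3 = 0.
  ρ^6: a_6 + q1*a_5 + q2*a_4 + q3*a_3 = 0, i.e. 573005/111537 + (-317369/61965)*q1 + (21031/4131)*q2 + (-20759/4131)*q3 = 0.
Solving this linear system: q1 = 812915/517829, q2 = 4807568/7767435, q3 = 3449998/69906915.
The numerator is Q*f truncated at degree 3: P0 = a_0 = 10/3; P1 = a_1 + q1*a_0 = 76444313/79227837; P2 = a_2 + q1*a_1 + q2*a_0 = 3126350/13981383; P3 = a_3 + q1*a_2 + q2*a_1 + q3*a_0 = 1369962214/10695757995.


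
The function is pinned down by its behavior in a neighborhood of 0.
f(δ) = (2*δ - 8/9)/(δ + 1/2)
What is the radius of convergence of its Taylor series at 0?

The radius of convergence is 1/2.

Denominator factor (δ + 1/2): pole of order 1 at -1/2, modulus 1/2.
The radius of convergence is the smallest modulus among the singular points: 1/2.


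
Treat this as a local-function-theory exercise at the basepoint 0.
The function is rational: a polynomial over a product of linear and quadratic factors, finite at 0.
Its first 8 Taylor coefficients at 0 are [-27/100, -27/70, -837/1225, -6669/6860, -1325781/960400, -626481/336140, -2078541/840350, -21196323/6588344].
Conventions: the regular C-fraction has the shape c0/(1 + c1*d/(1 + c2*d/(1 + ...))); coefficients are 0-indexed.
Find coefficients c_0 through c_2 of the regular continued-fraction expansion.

The regular C-fraction coefficients are [-27/100, -10/7, -12/35].

Taylor coefficients (read off): a_0 = -27/100, a_1 = -27/70, a_2 = -837/1225.
c0 = a_0 = -27/100. Peel one level at a time: if S = 1 + c*d/S' with S'(0) = 1, then c is the d-coefficient of S and S' = c*d/(S - 1).
S_1 = c0/f = 1 + (-10/7)*d + (-24/49)*d^2 + ...; c1 = -10/7.
S_2 = c1*d/(S_1 - 1) = 1 + (-12/35)*d + ...; c2 = -12/35.


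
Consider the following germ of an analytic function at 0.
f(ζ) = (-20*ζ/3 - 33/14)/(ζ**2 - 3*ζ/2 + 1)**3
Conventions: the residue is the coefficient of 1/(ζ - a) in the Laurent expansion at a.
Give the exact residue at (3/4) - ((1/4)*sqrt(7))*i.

The residue is -((9888/2401)*sqrt(7))*i.

The factor ζ**2 - 3*ζ/2 + 1 splits as (ζ - a)(ζ - a') with a = (3/4) - ((1/4)*sqrt(7))*i, a' = (3/4) + ((1/4)*sqrt(7))*i. At the order-3 pole a set g(ζ) = (ζ - a)^3*f(ζ) = [-20*ζ/3 - 33/14] / (ζ - a')^3.
Order-3 pole: residue = g''(a)/2; g''((3/4) - ((1/4)*sqrt(7))*i) = -((19776/2401)*sqrt(7))*i, so the residue is -((9888/2401)*sqrt(7))*i.


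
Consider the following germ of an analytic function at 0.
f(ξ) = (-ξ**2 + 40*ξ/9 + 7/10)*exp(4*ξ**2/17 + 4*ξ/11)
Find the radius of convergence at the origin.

The factor exp(4*ξ**2/17 + 4*ξ/11) is entire and contributes no finite singular point.
The polynomial part has no poles.
No finite singular points: the Taylor series at 0 converges everywhere.

The radius of convergence is infinite.


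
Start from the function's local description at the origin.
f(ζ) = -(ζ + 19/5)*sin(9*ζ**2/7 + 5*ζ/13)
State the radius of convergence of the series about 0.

The factor -sin(9*ζ**2/7 + 5*ζ/13) is entire and contributes no finite singular point.
The polynomial part has no poles.
No finite singular points: the Taylor series at 0 converges everywhere.

The radius of convergence is infinite.


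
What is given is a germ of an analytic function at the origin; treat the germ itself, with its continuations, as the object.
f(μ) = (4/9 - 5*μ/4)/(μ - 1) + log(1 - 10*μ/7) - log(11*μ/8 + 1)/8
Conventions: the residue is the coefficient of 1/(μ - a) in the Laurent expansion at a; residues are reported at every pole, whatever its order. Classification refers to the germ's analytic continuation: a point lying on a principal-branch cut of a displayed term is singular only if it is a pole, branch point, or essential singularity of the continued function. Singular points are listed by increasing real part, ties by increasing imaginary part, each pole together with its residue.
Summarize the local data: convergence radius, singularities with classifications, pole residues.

Radius of convergence at 0: 7/10.
At -8/11: a logarithmic branch point.
At 7/10: a logarithmic branch point.
At 1: a pole of order 1; residue -29/36.

Denominator factor (μ - 1): pole of order 1 at 1, modulus 1.
Branch term (1)*log(1 - μ/(7/10)): its argument vanishes at μ = 7/10, a logarithmic branch point, modulus 7/10.
Branch term (-1/8)*log(1 - μ/(-8/11)): its argument vanishes at μ = -8/11, a logarithmic branch point, modulus 8/11.
The radius of convergence is the smallest modulus among the singular points: 7/10.
The branch terms are analytic at 1 and contribute nothing to the residue; only the rational part matters.
At the order-1 pole 1 set g(μ) = (μ - (1))*(rational part) = 4/9 - 5*μ/4.
Simple pole: residue = g(a) at a = 1, which is -29/36.
List the singular points by increasing real part (a conjugate pair: the negative imaginary part first).


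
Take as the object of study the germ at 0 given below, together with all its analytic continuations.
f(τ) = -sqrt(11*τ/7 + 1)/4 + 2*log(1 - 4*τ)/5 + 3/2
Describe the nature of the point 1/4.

The point is a logarithmic branch point.

The term (2/5)*log(1 - τ/(1/4)) has argument 1 - 1/4/(1/4) = 0 at 1/4: a logarithmic (infinitely-sheeted) branch point; the remaining terms are analytic or single-valued there.


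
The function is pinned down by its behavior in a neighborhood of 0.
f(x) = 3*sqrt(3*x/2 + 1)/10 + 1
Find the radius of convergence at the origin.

The radius of convergence is 2/3.

Branch term (3/10)*sqrt(1 - x/(-2/3)): its argument vanishes at x = -2/3, a square-root branch point, modulus 2/3.
The radius of convergence is the smallest modulus among the singular points: 2/3.


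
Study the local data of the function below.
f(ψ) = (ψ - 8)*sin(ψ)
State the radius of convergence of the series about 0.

The radius of convergence is infinite.

The factor sin(ψ) is entire and contributes no finite singular point.
The polynomial part has no poles.
No finite singular points: the Taylor series at 0 converges everywhere.


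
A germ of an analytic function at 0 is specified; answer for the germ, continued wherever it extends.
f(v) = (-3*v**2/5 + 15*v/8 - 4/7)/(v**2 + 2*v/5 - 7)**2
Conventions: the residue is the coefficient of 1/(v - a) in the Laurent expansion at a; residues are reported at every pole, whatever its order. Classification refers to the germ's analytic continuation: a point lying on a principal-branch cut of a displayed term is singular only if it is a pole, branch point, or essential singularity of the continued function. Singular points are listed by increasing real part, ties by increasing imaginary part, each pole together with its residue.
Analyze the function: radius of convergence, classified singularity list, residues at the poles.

Radius of convergence at 0: -1/5 + (4/5)*sqrt(11).
At -1/5 - (4/5)*sqrt(11): a pole of order 2; residue (22775/1734656)*sqrt(11).
At -1/5 + (4/5)*sqrt(11): a pole of order 2; residue -(22775/1734656)*sqrt(11).

Denominator factor (v**2 + 2*v/5 - 7)^2: discriminant 704/25, real irrational roots -1/5 + (4/5)*sqrt(11) and -1/5 - (4/5)*sqrt(11); poles of order 2, moduli -1/5 + (4/5)*sqrt(11) and 1/5 + (4/5)*sqrt(11).
The radius of convergence is the smallest modulus among the singular points: -1/5 + (4/5)*sqrt(11).
The factor v**2 + 2*v/5 - 7 splits as (v - a)(v - a') with a = -1/5 - (4/5)*sqrt(11), a' = -1/5 + (4/5)*sqrt(11). At the order-2 pole a set g(v) = (v - a)^2*f(v) = [-3*v**2/5 + 15*v/8 - 4/7] / (v - a')^2.
Order-2 pole: residue = g'(a); g'(-1/5 - (4/5)*sqrt(11)) = (22775/1734656)*sqrt(11), so the residue is (22775/1734656)*sqrt(11).
The factor v**2 + 2*v/5 - 7 splits as (v - a)(v - a') with a = -1/5 + (4/5)*sqrt(11), a' = -1/5 - (4/5)*sqrt(11). At the order-2 pole a set g(v) = (v - a)^2*f(v) = [-3*v**2/5 + 15*v/8 - 4/7] / (v - a')^2.
Order-2 pole: residue = g'(a); g'(-1/5 + (4/5)*sqrt(11)) = -(22775/1734656)*sqrt(11), so the residue is -(22775/1734656)*sqrt(11).
List the singular points by increasing real part (a conjugate pair: the negative imaginary part first).


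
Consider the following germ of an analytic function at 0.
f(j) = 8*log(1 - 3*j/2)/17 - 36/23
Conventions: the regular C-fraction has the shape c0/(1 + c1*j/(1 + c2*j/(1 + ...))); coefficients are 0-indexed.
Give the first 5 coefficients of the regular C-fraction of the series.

The regular C-fraction coefficients are [-36/23, -23/51, -61/204, -153/244, -15/122].

Taylor coefficients (expand at 0): a_0 = -36/23, a_1 = -12/17, a_2 = -9/17, a_3 = -9/17, a_4 = -81/136.
c0 = a_0 = -36/23. Peel one level at a time: if S = 1 + c*j/S' with S'(0) = 1, then c is the j-coefficient of S and S' = c*j/(S - 1).
S_1 = c0/f = 1 + (-23/51)*j + (-1403/10404)*j^2 + ...; c1 = -23/51.
S_2 = c1*j/(S_1 - 1) = 1 + (-61/204)*j + (-3/16)*j^2 + ...; c2 = -61/204.
S_3 = c2*j/(S_2 - 1) = 1 + (-153/244)*j + (-2295/29768)*j^2 + ...; c3 = -153/244.
S_4 = c3*j/(S_3 - 1) = 1 + (-15/122)*j + ...; c4 = -15/122.


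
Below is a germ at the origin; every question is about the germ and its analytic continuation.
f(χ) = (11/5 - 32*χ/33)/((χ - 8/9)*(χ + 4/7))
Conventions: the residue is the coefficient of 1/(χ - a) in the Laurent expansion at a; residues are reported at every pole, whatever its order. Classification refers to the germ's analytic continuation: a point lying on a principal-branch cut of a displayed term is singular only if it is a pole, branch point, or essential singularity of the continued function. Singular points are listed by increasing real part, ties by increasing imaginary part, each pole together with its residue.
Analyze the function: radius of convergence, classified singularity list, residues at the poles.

Radius of convergence at 0: 4/7.
At -4/7: a pole of order 1; residue -9543/5060.
At 8/9: a pole of order 1; residue 13909/15180.

Denominator factor (χ - 8/9): pole of order 1 at 8/9, modulus 8/9.
Denominator factor (χ + 4/7): pole of order 1 at -4/7, modulus 4/7.
The radius of convergence is the smallest modulus among the singular points: 4/7.
At the order-1 pole -4/7 set g(χ) = (χ - (-4/7))*f(χ) = (11/5 - 32*χ/33)/(χ - 8/9).
Simple pole: residue = g(a) at a = -4/7, which is -9543/5060.
At the order-1 pole 8/9 set g(χ) = (χ - (8/9))*f(χ) = (11/5 - 32*χ/33)/(χ + 4/7).
Simple pole: residue = g(a) at a = 8/9, which is 13909/15180.
List the singular points by increasing real part (a conjugate pair: the negative imaginary part first).


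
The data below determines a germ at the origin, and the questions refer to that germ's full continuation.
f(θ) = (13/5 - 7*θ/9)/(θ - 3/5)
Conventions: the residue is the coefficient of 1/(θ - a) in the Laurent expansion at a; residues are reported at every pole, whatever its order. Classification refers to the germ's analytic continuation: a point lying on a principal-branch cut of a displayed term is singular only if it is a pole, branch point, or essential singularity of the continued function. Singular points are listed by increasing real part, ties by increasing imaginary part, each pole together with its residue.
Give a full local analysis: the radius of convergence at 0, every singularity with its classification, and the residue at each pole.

Denominator factor (θ - 3/5): pole of order 1 at 3/5, modulus 3/5.
The radius of convergence is the smallest modulus among the singular points: 3/5.
At the order-1 pole 3/5 set g(θ) = (θ - (3/5))*f(θ) = 13/5 - 7*θ/9.
Simple pole: residue = g(a) at a = 3/5, which is 32/15.

Radius of convergence at 0: 3/5.
At 3/5: a pole of order 1; residue 32/15.


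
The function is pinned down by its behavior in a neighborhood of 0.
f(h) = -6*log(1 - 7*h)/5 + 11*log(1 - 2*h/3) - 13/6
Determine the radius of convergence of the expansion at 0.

The radius of convergence is 1/7.

Branch term (11)*log(1 - h/(3/2)): its argument vanishes at h = 3/2, a logarithmic branch point, modulus 3/2.
Branch term (-6/5)*log(1 - h/(1/7)): its argument vanishes at h = 1/7, a logarithmic branch point, modulus 1/7.
The radius of convergence is the smallest modulus among the singular points: 1/7.


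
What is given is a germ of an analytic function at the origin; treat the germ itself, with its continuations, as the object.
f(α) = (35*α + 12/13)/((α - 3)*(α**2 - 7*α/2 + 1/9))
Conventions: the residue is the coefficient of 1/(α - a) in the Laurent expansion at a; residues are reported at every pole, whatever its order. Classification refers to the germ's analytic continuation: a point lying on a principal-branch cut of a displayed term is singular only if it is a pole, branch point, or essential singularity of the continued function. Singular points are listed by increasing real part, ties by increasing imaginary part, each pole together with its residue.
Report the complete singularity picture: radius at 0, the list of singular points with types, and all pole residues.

Radius of convergence at 0: 7/4 - (5/12)*sqrt(17).
At 7/4 - (5/12)*sqrt(17): a pole of order 1; residue 12393/325 - (50829/5525)*sqrt(17).
At 3: a pole of order 1; residue -24786/325.
At 7/4 + (5/12)*sqrt(17): a pole of order 1; residue 12393/325 + (50829/5525)*sqrt(17).


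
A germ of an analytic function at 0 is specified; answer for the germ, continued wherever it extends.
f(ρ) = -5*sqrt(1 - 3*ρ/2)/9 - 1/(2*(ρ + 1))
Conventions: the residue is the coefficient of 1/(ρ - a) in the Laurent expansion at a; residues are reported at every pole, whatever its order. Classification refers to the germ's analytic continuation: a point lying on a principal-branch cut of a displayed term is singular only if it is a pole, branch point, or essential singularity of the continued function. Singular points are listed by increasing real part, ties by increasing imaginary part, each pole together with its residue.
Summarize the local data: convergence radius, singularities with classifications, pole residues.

Radius of convergence at 0: 2/3.
At -1: a pole of order 1; residue -1/2.
At 2/3: an algebraic (square-root) branch point.

Denominator factor (ρ + 1): pole of order 1 at -1, modulus 1.
Branch term (-5/9)*sqrt(1 - ρ/(2/3)): its argument vanishes at ρ = 2/3, a square-root branch point, modulus 2/3.
The radius of convergence is the smallest modulus among the singular points: 2/3.
The branch term is analytic at -1 and contributes nothing to the residue; only the rational part matters.
At the order-1 pole -1 set g(ρ) = (ρ - (-1))*(rational part) = -1/2.
Simple pole: residue = g(a) at a = -1, which is -1/2.
List the singular points by increasing real part (a conjugate pair: the negative imaginary part first).
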